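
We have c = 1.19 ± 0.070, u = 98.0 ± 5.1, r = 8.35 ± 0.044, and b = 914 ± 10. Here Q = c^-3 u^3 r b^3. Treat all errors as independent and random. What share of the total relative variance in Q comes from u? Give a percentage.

43.0%

(δQ/Q)² = (-3·δc/c)² + (3·δu/u)² + (1·δr/r)² + (3·δb/b)²
  c term: (-3×0.0588)² = 0.0311
  u term: (3×0.0520)² = 0.0244
  r term: (1×0.00527)² = 2.78e-05
  b term: (3×0.0109)² = 0.00108
Total = 0.0566. Share from u = 0.0244/0.0566 = 0.430.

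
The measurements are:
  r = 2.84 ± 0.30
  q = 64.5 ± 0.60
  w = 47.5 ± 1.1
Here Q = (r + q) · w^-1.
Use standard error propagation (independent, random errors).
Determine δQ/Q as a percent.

2.52%

Let u = r + q = 67.3. δu = √(δr² + δq²) = √(0.0900 + 0.360) = 0.671, so δu/u = 0.00996.
Q is then a monomial in u, w:
δQ/Q = √((δu/u)² + (-1·δw/w)²) = √(9.92e-05 + 0.000536) = 0.0252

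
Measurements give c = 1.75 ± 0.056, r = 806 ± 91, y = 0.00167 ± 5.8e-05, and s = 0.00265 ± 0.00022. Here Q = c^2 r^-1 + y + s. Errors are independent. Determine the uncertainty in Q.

Let p = c^2·r^-1 = 0.00380. δp/p = √((2·δc/c)² + (-1·δr/r)²) = √(0.00410 + 0.0127) = 0.130, so δp = 0.000493.
Q = p + y + s: δQ = √(δp² + δy² + δs²) = √(2.43e-07 + 3.36e-09 + 4.84e-08) = 0.000543

0.000543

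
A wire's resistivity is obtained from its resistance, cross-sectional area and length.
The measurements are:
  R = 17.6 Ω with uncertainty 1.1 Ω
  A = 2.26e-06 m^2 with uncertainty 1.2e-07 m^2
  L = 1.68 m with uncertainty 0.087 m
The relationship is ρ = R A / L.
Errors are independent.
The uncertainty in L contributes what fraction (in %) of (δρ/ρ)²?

28.5%

(δρ/ρ)² = (1·δR/R)² + (1·δA/A)² + (-1·δL/L)²
  R term: (1×0.0625)² = 0.00391
  A term: (1×0.0531)² = 0.00282
  L term: (-1×0.0518)² = 0.00268
Total = 0.00941. Share from L = 0.00268/0.00941 = 0.285.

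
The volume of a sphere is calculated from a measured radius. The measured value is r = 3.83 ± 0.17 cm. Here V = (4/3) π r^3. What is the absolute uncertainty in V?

31.3 cm^3

V ∝ r^3, so δV/V = |3| · δr/r = 3 × 0.0444 = 0.133.
V = 235 cm^3, so δV = 0.133 × 235 = 31.3 cm^3.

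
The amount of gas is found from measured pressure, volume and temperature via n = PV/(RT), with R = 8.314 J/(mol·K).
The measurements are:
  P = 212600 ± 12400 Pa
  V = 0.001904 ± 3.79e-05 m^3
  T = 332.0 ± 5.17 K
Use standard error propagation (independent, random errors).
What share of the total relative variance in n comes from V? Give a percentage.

(δn/n)² = (1·δP/P)² + (1·δV/V)² + (-1·δT/T)²
  P term: (1×0.0583)² = 0.00340
  V term: (1×0.0199)² = 0.000396
  T term: (-1×0.0156)² = 0.000242
Total = 0.00404. Share from V = 0.000396/0.00404 = 0.0981.

9.81%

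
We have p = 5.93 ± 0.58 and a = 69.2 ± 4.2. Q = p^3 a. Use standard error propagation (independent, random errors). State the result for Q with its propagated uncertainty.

Relative error in a monomial: (δQ/Q)² = Σ (nᵢ · δxᵢ/xᵢ)².
  (3·δp/p)² = (3×0.0978)² = 0.0861;  (1·δa/a)² = (1×0.0607)² = 0.00368
δQ/Q = √(0.0898) = 0.300
Q = 14400, so δQ = 0.300 × 14400 = 4320.

14400 ± 4320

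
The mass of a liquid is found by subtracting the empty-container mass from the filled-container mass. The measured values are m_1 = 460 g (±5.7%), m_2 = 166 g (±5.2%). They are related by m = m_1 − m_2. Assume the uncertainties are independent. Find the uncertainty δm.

27.6 g

Absolute uncertainties add in quadrature for a linear combination:
  (δm_1)² = 687;  (δm_2)² = 74.5
δm = √(762) = 27.6 g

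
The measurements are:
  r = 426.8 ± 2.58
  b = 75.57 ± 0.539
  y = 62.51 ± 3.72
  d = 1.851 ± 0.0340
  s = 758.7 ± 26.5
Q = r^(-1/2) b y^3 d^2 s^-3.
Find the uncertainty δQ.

0.00147

For a monomial Q ∝ r^(-1/2), b, y^3, d^2, s^-3, fractional errors add in quadrature:
  (−½·δr/r)² = (-0.5×0.00604)² = 9.14e-06;  (1·δb/b)² = (1×0.00713)² = 5.09e-05;  (3·δy/y)² = (3×0.0595)² = 0.0319;  (2·δd/d)² = (2×0.0184)² = 0.00135;  (-3·δs/s)² = (-3×0.0349)² = 0.0110
δQ/Q = √(0.0443) = 0.210
Q = 0.007010, so δQ = 0.210 × 0.007010 = 0.00147.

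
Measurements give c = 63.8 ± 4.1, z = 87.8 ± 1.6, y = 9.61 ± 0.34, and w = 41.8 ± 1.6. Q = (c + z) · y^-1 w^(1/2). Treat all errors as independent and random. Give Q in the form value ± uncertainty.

102 ± 5.06

Let u = c + z = 152. δu = √(δc² + δz²) = √(16.8 + 2.56) = 4.40, so δu/u = 0.0290.
Q is then a monomial in u, y, w:
δQ/Q = √((δu/u)² + (-1·δy/y)² + (½·δw/w)²) = √(0.000843 + 0.00125 + 0.000366) = 0.0496
Q = 102, so δQ = 0.0496 × 102 = 5.06.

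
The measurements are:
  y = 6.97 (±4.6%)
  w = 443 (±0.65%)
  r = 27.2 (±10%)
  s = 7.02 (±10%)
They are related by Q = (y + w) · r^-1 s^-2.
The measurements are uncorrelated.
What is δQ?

0.0751

Let u = y + w = 450. δu = √(δy² + δw²) = √(0.103 + 8.29) = 2.90, so δu/u = 0.00644.
Q is then a monomial in u, r, s:
δQ/Q = √((δu/u)² + (-1·δr/r)² + (-2·δs/s)²) = √(4.15e-05 + 0.0100 + 0.0400) = 0.224
Q = 0.336, so δQ = 0.224 × 0.336 = 0.0751.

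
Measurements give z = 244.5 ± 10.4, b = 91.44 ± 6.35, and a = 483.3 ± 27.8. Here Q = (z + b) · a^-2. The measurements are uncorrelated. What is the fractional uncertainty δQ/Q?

Let u = z + b = 335.9. δu = √(δz² + δb²) = √(108 + 40.3) = 12.2, so δu/u = 0.0363.
Q is then a monomial in u, a:
δQ/Q = √((δu/u)² + (-2·δa/a)²) = √(0.00132 + 0.0132) = 0.121

0.121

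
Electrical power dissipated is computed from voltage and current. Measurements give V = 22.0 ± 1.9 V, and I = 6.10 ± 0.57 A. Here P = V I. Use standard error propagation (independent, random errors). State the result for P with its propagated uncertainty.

134 ± 17.1 W

Relative error in a monomial: (δP/P)² = Σ (nᵢ · δxᵢ/xᵢ)².
  (1·δV/V)² = (1×0.0864)² = 0.00746;  (1·δI/I)² = (1×0.0934)² = 0.00873
δP/P = √(0.0162) = 0.127
P = 134 W, so δP = 0.127 × 134 = 17.1 W.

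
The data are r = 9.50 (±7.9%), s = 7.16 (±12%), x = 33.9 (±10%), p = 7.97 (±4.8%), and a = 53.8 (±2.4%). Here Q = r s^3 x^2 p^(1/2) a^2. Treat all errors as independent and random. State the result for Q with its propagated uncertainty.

Relative error in a monomial: (δQ/Q)² = Σ (nᵢ · δxᵢ/xᵢ)².
  (1·δr/r)² = (1×0.0790)² = 0.00624;  (3·δs/s)² = (3×0.120)² = 0.130;  (2·δx/x)² = (2×0.100)² = 0.0400;  (½·δp/p)² = (0.5×0.0480)² = 0.000576;  (2·δa/a)² = (2×0.0240)² = 0.00230
δQ/Q = √(0.179) = 0.423
Q = 3.27e+10, so δQ = 0.423 × 3.27e+10 = 1.38e+10.

(3.27 ± 1.38) × 10^10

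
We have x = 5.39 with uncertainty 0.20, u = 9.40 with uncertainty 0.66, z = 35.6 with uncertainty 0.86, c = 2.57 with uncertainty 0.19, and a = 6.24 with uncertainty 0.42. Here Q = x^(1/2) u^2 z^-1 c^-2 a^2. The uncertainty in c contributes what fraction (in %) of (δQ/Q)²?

(δQ/Q)² = (½·δx/x)² + (2·δu/u)² + (-1·δz/z)² + (-2·δc/c)² + (2·δa/a)²
  x term: (0.5×0.0371)² = 0.000344
  u term: (2×0.0702)² = 0.0197
  z term: (-1×0.0242)² = 0.000584
  c term: (-2×0.0739)² = 0.0219
  a term: (2×0.0673)² = 0.0181
Total = 0.0606. Share from c = 0.0219/0.0606 = 0.361.

36.1%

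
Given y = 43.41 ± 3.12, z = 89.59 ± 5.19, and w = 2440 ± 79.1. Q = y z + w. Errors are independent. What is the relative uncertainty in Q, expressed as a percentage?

Let p = y·z = 3889. δp/p = √((1·δy/y)² + (1·δz/z)²) = √(0.00517 + 0.00336) = 0.0923, so δp = 359.
Q = p + w: δQ = √(δp² + δw²) = √(1.29e+05 + 6260) = 368
Q = 6329, so δQ/Q = 368/6329 = 0.0581.

5.81%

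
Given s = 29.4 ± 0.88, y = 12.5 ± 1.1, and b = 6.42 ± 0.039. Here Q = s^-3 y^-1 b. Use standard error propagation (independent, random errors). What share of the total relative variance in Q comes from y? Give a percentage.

48.9%

(δQ/Q)² = (-3·δs/s)² + (-1·δy/y)² + (1·δb/b)²
  s term: (-3×0.0299)² = 0.00806
  y term: (-1×0.0880)² = 0.00774
  b term: (1×0.00607)² = 3.69e-05
Total = 0.0158. Share from y = 0.00774/0.0158 = 0.489.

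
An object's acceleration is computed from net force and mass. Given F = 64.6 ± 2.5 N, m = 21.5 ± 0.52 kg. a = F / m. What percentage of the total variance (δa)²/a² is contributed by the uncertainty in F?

(δa/a)² = (1·δF/F)² + (-1·δm/m)²
  F term: (1×0.0387)² = 0.00150
  m term: (-1×0.0242)² = 0.000585
Total = 0.00208. Share from F = 0.00150/0.00208 = 0.719.

71.9%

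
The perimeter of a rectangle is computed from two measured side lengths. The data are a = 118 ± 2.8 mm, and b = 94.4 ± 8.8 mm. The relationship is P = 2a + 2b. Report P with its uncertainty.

For a sum/difference, combine absolute errors in quadrature:
  (2·δa)² = 31.4;  (2·δb)² = 310
δP = √(341) = 18.5 mm
P = 425 mm.

425 ± 18.5 mm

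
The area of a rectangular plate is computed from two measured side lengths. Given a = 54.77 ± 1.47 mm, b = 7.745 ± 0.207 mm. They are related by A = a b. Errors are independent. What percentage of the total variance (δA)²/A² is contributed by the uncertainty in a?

50.2%

(δA/A)² = (1·δa/a)² + (1·δb/b)²
  a term: (1×0.0268)² = 0.000720
  b term: (1×0.0267)² = 0.000714
Total = 0.00143. Share from a = 0.000720/0.00143 = 0.502.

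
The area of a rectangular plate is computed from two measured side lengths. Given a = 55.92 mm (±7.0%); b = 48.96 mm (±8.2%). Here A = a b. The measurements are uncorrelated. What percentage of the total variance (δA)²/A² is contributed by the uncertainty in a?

42.2%

(δA/A)² = (1·δa/a)² + (1·δb/b)²
  a term: (1×0.0700)² = 0.00490
  b term: (1×0.0820)² = 0.00672
Total = 0.0116. Share from a = 0.00490/0.0116 = 0.422.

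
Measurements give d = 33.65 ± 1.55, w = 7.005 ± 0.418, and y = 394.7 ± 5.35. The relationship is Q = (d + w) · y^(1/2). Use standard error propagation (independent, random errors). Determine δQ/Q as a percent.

Let u = d + w = 40.66. δu = √(δd² + δw²) = √(2.40 + 0.175) = 1.61, so δu/u = 0.0395.
Q is then a monomial in u, y:
δQ/Q = √((δu/u)² + (½·δy/y)²) = √(0.00156 + 4.59e-05) = 0.0401

4.01%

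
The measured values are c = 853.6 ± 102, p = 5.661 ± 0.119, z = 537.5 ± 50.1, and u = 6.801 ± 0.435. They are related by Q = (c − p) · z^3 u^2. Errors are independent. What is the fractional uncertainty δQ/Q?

0.330

Let w = c − p = 847.9. δw = √(δc² + δp²) = √(10400 + 0.0142) = 102, so δw/w = 0.120.
Q is then a monomial in w, z, u:
δQ/Q = √((δw/w)² + (3·δz/z)² + (2·δu/u)²) = √(0.0145 + 0.0782 + 0.0164) = 0.330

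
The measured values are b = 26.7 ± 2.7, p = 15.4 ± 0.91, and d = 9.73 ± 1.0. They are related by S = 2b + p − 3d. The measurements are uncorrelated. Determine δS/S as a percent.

S is a linear combination, so absolute uncertainties add in quadrature:
  (2·δb)² = 29.2;  (δp)² = 0.828;  (3·δd)² = 9.00
δS = √(39.0) = 6.24
S = 39.6, so δS/S = 6.24/39.6 = 0.158.

15.8%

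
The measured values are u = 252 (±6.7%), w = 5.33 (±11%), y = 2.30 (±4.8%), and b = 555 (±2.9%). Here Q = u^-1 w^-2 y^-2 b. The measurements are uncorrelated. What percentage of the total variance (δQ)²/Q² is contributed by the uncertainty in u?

7.13%

(δQ/Q)² = (-1·δu/u)² + (-2·δw/w)² + (-2·δy/y)² + (1·δb/b)²
  u term: (-1×0.0670)² = 0.00449
  w term: (-2×0.110)² = 0.0484
  y term: (-2×0.0480)² = 0.00922
  b term: (1×0.0290)² = 0.000841
Total = 0.0629. Share from u = 0.00449/0.0629 = 0.0713.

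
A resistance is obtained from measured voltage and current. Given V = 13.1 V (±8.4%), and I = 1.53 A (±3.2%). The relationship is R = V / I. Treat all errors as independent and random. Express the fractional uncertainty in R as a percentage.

Each factor contributes (exponent × relative error)² to (δR/R)²:
  (1·δV/V)² = (1×0.0840)² = 0.00706;  (-1·δI/I)² = (-1×0.0320)² = 0.00102
δR/R = √(0.00808) = 0.0899

8.99%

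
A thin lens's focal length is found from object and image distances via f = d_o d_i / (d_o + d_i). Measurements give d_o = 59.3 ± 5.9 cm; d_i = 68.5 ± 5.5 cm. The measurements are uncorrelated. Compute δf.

2.07 cm

∂f/∂d_o = (d_i/(d_o+d_i))² = 0.287;  ∂f/∂d_i = (d_o/(d_o+d_i))² = 0.215
δf = √((∂f/∂d_o · δd_o)² + (∂f/∂d_i · δd_i)²) = √(2.87 + 1.40) = 2.07 cm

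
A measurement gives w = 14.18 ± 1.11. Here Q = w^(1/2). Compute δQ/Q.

0.0391

Q ∝ w^(1/2), so δQ/Q = |½| · δw/w = 0.5 × 0.0783 = 0.0391.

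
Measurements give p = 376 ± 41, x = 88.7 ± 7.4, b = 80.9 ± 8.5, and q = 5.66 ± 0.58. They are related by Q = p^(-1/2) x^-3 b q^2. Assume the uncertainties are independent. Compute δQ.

6.6e-05

Q is a product of powers, so relative uncertainties combine in quadrature:
  (−½·δp/p)² = (-0.5×0.109)² = 0.00297;  (-3·δx/x)² = (-3×0.0834)² = 0.0626;  (1·δb/b)² = (1×0.105)² = 0.0110;  (2·δq/q)² = (2×0.102)² = 0.0420
δQ/Q = √(0.119) = 0.344
Q = 0.000192, so δQ = 0.344 × 0.000192 = 6.6e-05.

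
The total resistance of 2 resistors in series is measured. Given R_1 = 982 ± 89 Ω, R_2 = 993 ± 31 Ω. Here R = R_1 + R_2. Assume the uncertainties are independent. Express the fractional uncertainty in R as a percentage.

R is a linear combination, so absolute uncertainties add in quadrature:
  (δR_1)² = 7920;  (δR_2)² = 961
δR = √(8880) = 94.2 Ω
R = 1980 Ω, so δR/R = 94.2/1980 = 0.0477.

4.77%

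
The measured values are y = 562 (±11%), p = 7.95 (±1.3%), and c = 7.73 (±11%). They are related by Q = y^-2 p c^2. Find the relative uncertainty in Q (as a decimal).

For a monomial Q ∝ y^-2, p, c^2, fractional errors add in quadrature:
  (-2·δy/y)² = (-2×0.110)² = 0.0484;  (1·δp/p)² = (1×0.0130)² = 0.000169;  (2·δc/c)² = (2×0.110)² = 0.0484
δQ/Q = √(0.0970) = 0.311

0.311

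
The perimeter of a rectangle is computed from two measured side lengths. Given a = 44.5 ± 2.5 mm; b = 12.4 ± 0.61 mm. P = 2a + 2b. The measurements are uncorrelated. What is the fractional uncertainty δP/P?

For a sum/difference, combine absolute errors in quadrature:
  (2·δa)² = 25.0;  (2·δb)² = 1.49
δP = √(26.5) = 5.15 mm
P = 114 mm, so δP/P = 5.15/114 = 0.0452.

0.0452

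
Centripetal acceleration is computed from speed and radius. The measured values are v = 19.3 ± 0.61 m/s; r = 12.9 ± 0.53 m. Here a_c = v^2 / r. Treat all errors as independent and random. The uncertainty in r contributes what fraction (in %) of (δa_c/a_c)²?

29.7%

(δa_c/a_c)² = (2·δv/v)² + (-1·δr/r)²
  v term: (2×0.0316)² = 0.00400
  r term: (-1×0.0411)² = 0.00169
Total = 0.00568. Share from r = 0.00169/0.00568 = 0.297.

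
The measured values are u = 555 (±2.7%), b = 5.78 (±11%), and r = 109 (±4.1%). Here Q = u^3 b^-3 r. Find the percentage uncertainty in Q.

Since Q is a product/quotient, work with relative uncertainties:
  (3·δu/u)² = (3×0.0270)² = 0.00656;  (-3·δb/b)² = (-3×0.110)² = 0.109;  (1·δr/r)² = (1×0.0410)² = 0.00168
δQ/Q = √(0.117) = 0.342

34.2%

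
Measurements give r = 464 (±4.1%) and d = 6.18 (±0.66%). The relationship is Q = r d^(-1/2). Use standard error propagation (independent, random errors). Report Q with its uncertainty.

187 ± 7.68

Each factor contributes (exponent × relative error)² to (δQ/Q)²:
  (1·δr/r)² = (1×0.0410)² = 0.00168;  (−½·δd/d)² = (-0.5×0.00660)² = 1.09e-05
δQ/Q = √(0.00169) = 0.0411
Q = 187, so δQ = 0.0411 × 187 = 7.68.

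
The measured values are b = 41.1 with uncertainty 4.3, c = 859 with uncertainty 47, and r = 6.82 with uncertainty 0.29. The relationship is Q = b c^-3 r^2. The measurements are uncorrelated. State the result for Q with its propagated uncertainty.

(3.02 ± 0.641) × 10^-6

Products/powers → add relative errors in quadrature, weighted by exponent:
  (1·δb/b)² = (1×0.105)² = 0.0109;  (-3·δc/c)² = (-3×0.0547)² = 0.0269;  (2·δr/r)² = (2×0.0425)² = 0.00723
δQ/Q = √(0.0451) = 0.212
Q = 3.02e-06, so δQ = 0.212 × 3.02e-06 = 6.41e-07.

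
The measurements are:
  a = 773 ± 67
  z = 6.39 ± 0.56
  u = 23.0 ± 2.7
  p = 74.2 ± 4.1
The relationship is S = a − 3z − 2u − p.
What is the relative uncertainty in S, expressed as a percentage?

10.6%

S is a linear combination, so absolute uncertainties add in quadrature:
  (δa)² = 4490;  (3·δz)² = 2.82;  (2·δu)² = 29.2;  (δp)² = 16.8
δS = √(4540) = 67.4
S = 634, so δS/S = 67.4/634 = 0.106.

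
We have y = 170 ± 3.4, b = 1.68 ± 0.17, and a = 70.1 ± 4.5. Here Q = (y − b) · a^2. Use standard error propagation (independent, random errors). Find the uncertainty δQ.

Let u = y − b = 168. δu = √(δy² + δb²) = √(11.6 + 0.0289) = 3.40, so δu/u = 0.0202.
Q is then a monomial in u, a:
δQ/Q = √((δu/u)² + (2·δa/a)²) = √(0.000409 + 0.0165) = 0.130
Q = 8.27e+05, so δQ = 0.130 × 8.27e+05 = 1.08e+05.

1.08e+05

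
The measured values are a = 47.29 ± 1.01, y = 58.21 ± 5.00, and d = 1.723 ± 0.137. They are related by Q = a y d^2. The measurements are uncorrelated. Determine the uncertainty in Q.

1490

Q is a product of powers, so relative uncertainties combine in quadrature:
  (1·δa/a)² = (1×0.0214)² = 0.000456;  (1·δy/y)² = (1×0.0859)² = 0.00738;  (2·δd/d)² = (2×0.0795)² = 0.0253
δQ/Q = √(0.0331) = 0.182
Q = 8172, so δQ = 0.182 × 8172 = 1490.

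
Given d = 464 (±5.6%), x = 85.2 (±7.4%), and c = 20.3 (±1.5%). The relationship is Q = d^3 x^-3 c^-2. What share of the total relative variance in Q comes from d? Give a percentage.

(δQ/Q)² = (3·δd/d)² + (-3·δx/x)² + (-2·δc/c)²
  d term: (3×0.0560)² = 0.0282
  x term: (-3×0.0740)² = 0.0493
  c term: (-2×0.0150)² = 0.000900
Total = 0.0784. Share from d = 0.0282/0.0784 = 0.360.

36.0%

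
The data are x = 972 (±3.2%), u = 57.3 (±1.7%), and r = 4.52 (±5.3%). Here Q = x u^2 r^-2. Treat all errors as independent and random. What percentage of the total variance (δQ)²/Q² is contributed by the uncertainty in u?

(δQ/Q)² = (1·δx/x)² + (2·δu/u)² + (-2·δr/r)²
  x term: (1×0.0320)² = 0.00102
  u term: (2×0.0170)² = 0.00116
  r term: (-2×0.0530)² = 0.0112
Total = 0.0134. Share from u = 0.00116/0.0134 = 0.0862.

8.62%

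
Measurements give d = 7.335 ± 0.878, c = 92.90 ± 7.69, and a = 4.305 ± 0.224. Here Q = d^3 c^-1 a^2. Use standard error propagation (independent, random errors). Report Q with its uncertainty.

78.73 ± 30.1

Products/powers → add relative errors in quadrature, weighted by exponent:
  (3·δd/d)² = (3×0.120)² = 0.129;  (-1·δc/c)² = (-1×0.0828)² = 0.00685;  (2·δa/a)² = (2×0.0520)² = 0.0108
δQ/Q = √(0.147) = 0.383
Q = 78.73, so δQ = 0.383 × 78.73 = 30.1.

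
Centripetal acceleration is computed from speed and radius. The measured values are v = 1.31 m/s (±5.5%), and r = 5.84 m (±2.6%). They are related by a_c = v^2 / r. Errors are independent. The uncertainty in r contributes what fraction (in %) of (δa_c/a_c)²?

5.29%

(δa_c/a_c)² = (2·δv/v)² + (-1·δr/r)²
  v term: (2×0.0550)² = 0.0121
  r term: (-1×0.0260)² = 0.000676
Total = 0.0128. Share from r = 0.000676/0.0128 = 0.0529.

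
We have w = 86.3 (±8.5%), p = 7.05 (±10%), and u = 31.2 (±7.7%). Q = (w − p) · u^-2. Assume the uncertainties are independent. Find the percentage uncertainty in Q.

18.0%

Let h = w − p = 79.2. δh = √(δw² + δp²) = √(53.8 + 0.497) = 7.37, so δh/h = 0.0930.
Q is then a monomial in h, u:
δQ/Q = √((δh/h)² + (-2·δu/u)²) = √(0.00865 + 0.0237) = 0.180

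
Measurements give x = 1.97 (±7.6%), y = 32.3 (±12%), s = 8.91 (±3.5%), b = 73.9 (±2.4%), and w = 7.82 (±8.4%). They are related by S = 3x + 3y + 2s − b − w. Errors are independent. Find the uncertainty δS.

11.8

For a sum/difference, combine absolute errors in quadrature:
  (3·δx)² = 0.202;  (3·δy)² = 135;  (2·δs)² = 0.389;  (δb)² = 3.15;  (δw)² = 0.431
δS = √(139) = 11.8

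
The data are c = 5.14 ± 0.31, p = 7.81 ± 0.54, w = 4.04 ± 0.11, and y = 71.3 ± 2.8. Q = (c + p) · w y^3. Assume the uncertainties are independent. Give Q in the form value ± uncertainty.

Let u = c + p = 12.9. δu = √(δc² + δp²) = √(0.0961 + 0.292) = 0.623, so δu/u = 0.0481.
Q is then a monomial in u, w, y:
δQ/Q = √((δu/u)² + (1·δw/w)² + (3·δy/y)²) = √(0.00231 + 0.000741 + 0.0139) = 0.130
Q = 1.9e+07, so δQ = 0.130 × 1.9e+07 = 2.47e+06.

(1.90 ± 0.247) × 10^7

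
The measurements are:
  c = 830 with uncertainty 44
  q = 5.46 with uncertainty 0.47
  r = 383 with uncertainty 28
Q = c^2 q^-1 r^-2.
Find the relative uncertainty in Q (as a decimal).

Products/powers → add relative errors in quadrature, weighted by exponent:
  (2·δc/c)² = (2×0.0530)² = 0.0112;  (-1·δq/q)² = (-1×0.0861)² = 0.00741;  (-2·δr/r)² = (-2×0.0731)² = 0.0214
δQ/Q = √(0.0400) = 0.200

0.200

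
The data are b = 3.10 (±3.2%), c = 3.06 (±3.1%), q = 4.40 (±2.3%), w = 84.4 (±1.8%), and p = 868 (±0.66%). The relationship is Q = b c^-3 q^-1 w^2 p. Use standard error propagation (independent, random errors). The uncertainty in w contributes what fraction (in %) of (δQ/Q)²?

11.2%

(δQ/Q)² = (1·δb/b)² + (-3·δc/c)² + (-1·δq/q)² + (2·δw/w)² + (1·δp/p)²
  b term: (1×0.0320)² = 0.00102
  c term: (-3×0.0310)² = 0.00865
  q term: (-1×0.0230)² = 0.000529
  w term: (2×0.0180)² = 0.00130
  p term: (1×0.00660)² = 4.36e-05
Total = 0.0115. Share from w = 0.00130/0.0115 = 0.112.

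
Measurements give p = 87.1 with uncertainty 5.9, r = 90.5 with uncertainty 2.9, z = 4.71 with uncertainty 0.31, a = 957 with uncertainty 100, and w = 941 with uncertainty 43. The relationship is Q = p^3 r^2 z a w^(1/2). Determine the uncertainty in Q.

Since Q is a product/quotient, work with relative uncertainties:
  (3·δp/p)² = (3×0.0677)² = 0.0413;  (2·δr/r)² = (2×0.0320)² = 0.00411;  (1·δz/z)² = (1×0.0658)² = 0.00433;  (1·δa/a)² = (1×0.104)² = 0.0109;  (½·δw/w)² = (0.5×0.0457)² = 0.000522
δQ/Q = √(0.0612) = 0.247
Q = 7.48e+14, so δQ = 0.247 × 7.48e+14 = 1.85e+14.

1.85e+14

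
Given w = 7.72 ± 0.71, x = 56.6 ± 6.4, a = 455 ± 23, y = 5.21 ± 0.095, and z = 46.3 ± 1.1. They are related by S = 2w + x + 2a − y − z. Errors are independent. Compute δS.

46.5

Absolute uncertainties add in quadrature for a linear combination:
  (2·δw)² = 2.02;  (δx)² = 41.0;  (2·δa)² = 2120;  (δy)² = 0.00903;  (δz)² = 1.21
δS = √(2160) = 46.5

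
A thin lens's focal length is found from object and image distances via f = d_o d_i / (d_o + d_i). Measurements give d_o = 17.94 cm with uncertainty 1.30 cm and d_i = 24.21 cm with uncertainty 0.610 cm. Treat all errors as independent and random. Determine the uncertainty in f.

0.443 cm

∂f/∂d_o = (d_i/(d_o+d_i))² = 0.330;  ∂f/∂d_i = (d_o/(d_o+d_i))² = 0.181
δf = √((∂f/∂d_o · δd_o)² + (∂f/∂d_i · δd_i)²) = √(0.184 + 0.0122) = 0.443 cm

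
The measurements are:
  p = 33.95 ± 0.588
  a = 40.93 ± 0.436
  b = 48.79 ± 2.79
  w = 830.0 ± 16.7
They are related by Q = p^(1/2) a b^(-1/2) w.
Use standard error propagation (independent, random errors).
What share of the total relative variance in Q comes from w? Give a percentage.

28.7%

(δQ/Q)² = (½·δp/p)² + (1·δa/a)² + (−½·δb/b)² + (1·δw/w)²
  p term: (0.5×0.0173)² = 7.5e-05
  a term: (1×0.0107)² = 0.000113
  b term: (-0.5×0.0572)² = 0.000817
  w term: (1×0.0201)² = 0.000405
Total = 0.00141. Share from w = 0.000405/0.00141 = 0.287.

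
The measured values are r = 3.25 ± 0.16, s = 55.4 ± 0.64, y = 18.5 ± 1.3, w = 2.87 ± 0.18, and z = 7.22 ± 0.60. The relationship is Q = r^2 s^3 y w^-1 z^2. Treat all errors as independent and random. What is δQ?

Relative error in a monomial: (δQ/Q)² = Σ (nᵢ · δxᵢ/xᵢ)².
  (2·δr/r)² = (2×0.0492)² = 0.00969;  (3·δs/s)² = (3×0.0116)² = 0.00120;  (1·δy/y)² = (1×0.0703)² = 0.00494;  (-1·δw/w)² = (-1×0.0627)² = 0.00393;  (2·δz/z)² = (2×0.0831)² = 0.0276
δQ/Q = √(0.0474) = 0.218
Q = 6.03e+08, so δQ = 0.218 × 6.03e+08 = 1.31e+08.

1.31e+08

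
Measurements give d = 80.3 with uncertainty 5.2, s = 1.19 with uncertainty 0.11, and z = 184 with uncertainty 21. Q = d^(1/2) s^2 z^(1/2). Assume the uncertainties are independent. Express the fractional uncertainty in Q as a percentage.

19.6%

Q is a product of powers, so relative uncertainties combine in quadrature:
  (½·δd/d)² = (0.5×0.0648)² = 0.00105;  (2·δs/s)² = (2×0.0924)² = 0.0342;  (½·δz/z)² = (0.5×0.114)² = 0.00326
δQ/Q = √(0.0385) = 0.196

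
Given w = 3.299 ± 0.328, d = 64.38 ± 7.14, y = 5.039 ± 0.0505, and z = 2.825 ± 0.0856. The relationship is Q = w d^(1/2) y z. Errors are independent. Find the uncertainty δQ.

44.6

Products/powers → add relative errors in quadrature, weighted by exponent:
  (1·δw/w)² = (1×0.0994)² = 0.00989;  (½·δd/d)² = (0.5×0.111)² = 0.00307;  (1·δy/y)² = (1×0.0100)² = 0.000100;  (1·δz/z)² = (1×0.0303)² = 0.000918
δQ/Q = √(0.0140) = 0.118
Q = 376.8, so δQ = 0.118 × 376.8 = 44.6.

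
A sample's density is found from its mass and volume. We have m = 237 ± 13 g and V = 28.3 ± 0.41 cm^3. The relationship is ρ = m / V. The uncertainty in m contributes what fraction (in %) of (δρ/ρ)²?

93.5%

(δρ/ρ)² = (1·δm/m)² + (-1·δV/V)²
  m term: (1×0.0549)² = 0.00301
  V term: (-1×0.0145)² = 0.000210
Total = 0.00322. Share from m = 0.00301/0.00322 = 0.935.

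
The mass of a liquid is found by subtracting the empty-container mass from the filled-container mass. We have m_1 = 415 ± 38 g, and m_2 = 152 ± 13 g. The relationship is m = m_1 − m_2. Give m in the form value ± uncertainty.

263 ± 40.2 g

Absolute uncertainties add in quadrature for a linear combination:
  (δm_1)² = 1440;  (δm_2)² = 169
δm = √(1610) = 40.2 g
m = 263 g.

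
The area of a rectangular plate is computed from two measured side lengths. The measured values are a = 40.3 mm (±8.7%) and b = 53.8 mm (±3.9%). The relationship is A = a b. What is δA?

207 mm^2

Relative error in a monomial: (δA/A)² = Σ (nᵢ · δxᵢ/xᵢ)².
  (1·δa/a)² = (1×0.0870)² = 0.00757;  (1·δb/b)² = (1×0.0390)² = 0.00152
δA/A = √(0.00909) = 0.0953
A = 2170 mm^2, so δA = 0.0953 × 2170 = 207 mm^2.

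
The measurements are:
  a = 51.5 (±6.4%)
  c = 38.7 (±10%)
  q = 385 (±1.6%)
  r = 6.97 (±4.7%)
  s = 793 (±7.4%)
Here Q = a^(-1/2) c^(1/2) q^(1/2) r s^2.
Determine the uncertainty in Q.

1.24e+07

Since Q is a product/quotient, work with relative uncertainties:
  (−½·δa/a)² = (-0.5×0.0640)² = 0.00102;  (½·δc/c)² = (0.5×0.100)² = 0.00250;  (½·δq/q)² = (0.5×0.0160)² = 6.4e-05;  (1·δr/r)² = (1×0.0470)² = 0.00221;  (2·δs/s)² = (2×0.0740)² = 0.0219
δQ/Q = √(0.0277) = 0.166
Q = 7.46e+07, so δQ = 0.166 × 7.46e+07 = 1.24e+07.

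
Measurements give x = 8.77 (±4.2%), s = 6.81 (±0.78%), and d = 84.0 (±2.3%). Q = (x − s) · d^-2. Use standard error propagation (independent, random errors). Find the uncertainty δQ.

Let u = x − s = 1.96. δu = √(δx² + δs²) = √(0.136 + 0.00282) = 0.372, so δu/u = 0.190.
Q is then a monomial in u, d:
δQ/Q = √((δu/u)² + (-2·δd/d)²) = √(0.0361 + 0.00212) = 0.195
Q = 0.000278, so δQ = 0.195 × 0.000278 = 5.43e-05.

5.43e-05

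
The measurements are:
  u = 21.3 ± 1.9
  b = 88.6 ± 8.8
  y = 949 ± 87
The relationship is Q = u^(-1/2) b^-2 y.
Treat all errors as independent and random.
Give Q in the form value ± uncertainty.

0.0262 ± 0.00585

Q is a product of powers, so relative uncertainties combine in quadrature:
  (−½·δu/u)² = (-0.5×0.0892)² = 0.00199;  (-2·δb/b)² = (-2×0.0993)² = 0.0395;  (1·δy/y)² = (1×0.0917)² = 0.00840
δQ/Q = √(0.0499) = 0.223
Q = 0.0262, so δQ = 0.223 × 0.0262 = 0.00585.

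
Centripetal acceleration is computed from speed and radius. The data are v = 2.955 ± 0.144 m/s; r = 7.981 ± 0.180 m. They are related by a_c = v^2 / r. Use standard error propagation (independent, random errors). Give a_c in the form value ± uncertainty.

1.094 ± 0.109 m/s^2

Relative error in a monomial: (δa_c/a_c)² = Σ (nᵢ · δxᵢ/xᵢ)².
  (2·δv/v)² = (2×0.0487)² = 0.00950;  (-1·δr/r)² = (-1×0.0226)² = 0.000509
δa_c/a_c = √(0.0100) = 0.100
a_c = 1.094 m/s^2, so δa_c = 0.100 × 1.094 = 0.109 m/s^2.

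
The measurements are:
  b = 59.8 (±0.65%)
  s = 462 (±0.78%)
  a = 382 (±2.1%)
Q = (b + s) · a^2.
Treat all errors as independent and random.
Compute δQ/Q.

0.0426

Let u = b + s = 522. δu = √(δb² + δs²) = √(0.151 + 13.0) = 3.62, so δu/u = 0.00695.
Q is then a monomial in u, a:
δQ/Q = √((δu/u)² + (2·δa/a)²) = √(4.82e-05 + 0.00176) = 0.0426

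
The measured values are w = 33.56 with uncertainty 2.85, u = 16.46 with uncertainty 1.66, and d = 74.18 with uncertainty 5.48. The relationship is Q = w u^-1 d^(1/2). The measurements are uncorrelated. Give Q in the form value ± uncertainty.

17.56 ± 2.40

Q is a product of powers, so relative uncertainties combine in quadrature:
  (1·δw/w)² = (1×0.0849)² = 0.00721;  (-1·δu/u)² = (-1×0.101)² = 0.0102;  (½·δd/d)² = (0.5×0.0739)² = 0.00136
δQ/Q = √(0.0187) = 0.137
Q = 17.56, so δQ = 0.137 × 17.56 = 2.40.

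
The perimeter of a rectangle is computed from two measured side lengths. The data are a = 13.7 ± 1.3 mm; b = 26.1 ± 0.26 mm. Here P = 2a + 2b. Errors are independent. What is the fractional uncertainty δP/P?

0.0333

Each term contributes (cᵢ δxᵢ)² to (δP)²:
  (2·δa)² = 6.76;  (2·δb)² = 0.270
δP = √(7.03) = 2.65 mm
P = 79.6 mm, so δP/P = 2.65/79.6 = 0.0333.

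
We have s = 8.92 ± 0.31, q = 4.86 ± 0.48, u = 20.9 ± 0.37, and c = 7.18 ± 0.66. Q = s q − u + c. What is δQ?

4.60

Let p = s·q = 43.4. δp/p = √((1·δs/s)² + (1·δq/q)²) = √(0.00121 + 0.00975) = 0.105, so δp = 4.54.
Q = p − u + c: δQ = √(δp² + δu² + δc²) = √(20.6 + 0.137 + 0.436) = 4.60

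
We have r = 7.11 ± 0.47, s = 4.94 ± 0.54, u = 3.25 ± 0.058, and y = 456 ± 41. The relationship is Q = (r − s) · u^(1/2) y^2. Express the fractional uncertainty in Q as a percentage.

37.6%

Let w = r − s = 2.17. δw = √(δr² + δs²) = √(0.221 + 0.292) = 0.716, so δw/w = 0.330.
Q is then a monomial in w, u, y:
δQ/Q = √((δw/w)² + (½·δu/u)² + (2·δy/y)²) = √(0.109 + 7.96e-05 + 0.0323) = 0.376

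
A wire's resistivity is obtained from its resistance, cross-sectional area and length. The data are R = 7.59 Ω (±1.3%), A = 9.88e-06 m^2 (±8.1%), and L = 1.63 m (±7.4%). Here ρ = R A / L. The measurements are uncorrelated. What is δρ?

For a monomial ρ ∝ R, A, L^-1, fractional errors add in quadrature:
  (1·δR/R)² = (1×0.0130)² = 0.000169;  (1·δA/A)² = (1×0.0810)² = 0.00656;  (-1·δL/L)² = (-1×0.0740)² = 0.00548
δρ/ρ = √(0.0122) = 0.110
ρ = 4.6e-05 Ω·m, so δρ = 0.110 × 4.6e-05 = 5.08e-06 Ω·m.

5.08e-06 Ω·m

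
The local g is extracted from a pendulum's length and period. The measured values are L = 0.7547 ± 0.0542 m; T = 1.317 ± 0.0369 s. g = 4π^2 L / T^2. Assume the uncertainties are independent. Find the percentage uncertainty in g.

9.11%

Since g is a product/quotient, work with relative uncertainties:
  (1·δL/L)² = (1×0.0718)² = 0.00516;  (-2·δT/T)² = (-2×0.0280)² = 0.00314
δg/g = √(0.00830) = 0.0911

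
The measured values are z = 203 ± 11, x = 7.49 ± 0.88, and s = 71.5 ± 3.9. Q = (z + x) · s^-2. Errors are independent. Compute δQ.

Let u = z + x = 210. δu = √(δz² + δx²) = √(121 + 0.774) = 11.0, so δu/u = 0.0524.
Q is then a monomial in u, s:
δQ/Q = √((δu/u)² + (-2·δs/s)²) = √(0.00275 + 0.0119) = 0.121
Q = 0.0412, so δQ = 0.121 × 0.0412 = 0.00498.

0.00498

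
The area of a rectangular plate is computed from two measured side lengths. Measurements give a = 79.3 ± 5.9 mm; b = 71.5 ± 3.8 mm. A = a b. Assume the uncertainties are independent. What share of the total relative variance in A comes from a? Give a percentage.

66.2%

(δA/A)² = (1·δa/a)² + (1·δb/b)²
  a term: (1×0.0744)² = 0.00554
  b term: (1×0.0531)² = 0.00282
Total = 0.00836. Share from a = 0.00554/0.00836 = 0.662.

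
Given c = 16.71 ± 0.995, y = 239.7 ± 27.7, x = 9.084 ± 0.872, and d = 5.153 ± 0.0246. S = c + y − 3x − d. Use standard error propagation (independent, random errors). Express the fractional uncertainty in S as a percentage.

For a sum/difference, combine absolute errors in quadrature:
  (δc)² = 0.990;  (δy)² = 767;  (3·δx)² = 6.84;  (δd)² = 0.000605
δS = √(775) = 27.8
S = 224.0, so δS/S = 27.8/224.0 = 0.124.

12.4%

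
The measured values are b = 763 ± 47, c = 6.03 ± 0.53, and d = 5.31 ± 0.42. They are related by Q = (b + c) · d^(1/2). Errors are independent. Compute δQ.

Let u = b + c = 769. δu = √(δb² + δc²) = √(2210 + 0.281) = 47.0, so δu/u = 0.0611.
Q is then a monomial in u, d:
δQ/Q = √((δu/u)² + (½·δd/d)²) = √(0.00374 + 0.00156) = 0.0728
Q = 1770, so δQ = 0.0728 × 1770 = 129.

129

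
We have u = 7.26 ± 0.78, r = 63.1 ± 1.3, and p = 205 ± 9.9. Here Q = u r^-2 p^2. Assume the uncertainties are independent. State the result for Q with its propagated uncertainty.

For a monomial Q ∝ u, r^-2, p^2, fractional errors add in quadrature:
  (1·δu/u)² = (1×0.107)² = 0.0115;  (-2·δr/r)² = (-2×0.0206)² = 0.00170;  (2·δp/p)² = (2×0.0483)² = 0.00933
δQ/Q = √(0.0226) = 0.150
Q = 76.6, so δQ = 0.150 × 76.6 = 11.5.

76.6 ± 11.5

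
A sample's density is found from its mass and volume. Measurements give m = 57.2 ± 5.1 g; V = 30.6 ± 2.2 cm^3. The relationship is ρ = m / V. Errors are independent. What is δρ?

0.214 g/cm^3

Relative error in a monomial: (δρ/ρ)² = Σ (nᵢ · δxᵢ/xᵢ)².
  (1·δm/m)² = (1×0.0892)² = 0.00795;  (-1·δV/V)² = (-1×0.0719)² = 0.00517
δρ/ρ = √(0.0131) = 0.115
ρ = 1.87 g/cm^3, so δρ = 0.115 × 1.87 = 0.214 g/cm^3.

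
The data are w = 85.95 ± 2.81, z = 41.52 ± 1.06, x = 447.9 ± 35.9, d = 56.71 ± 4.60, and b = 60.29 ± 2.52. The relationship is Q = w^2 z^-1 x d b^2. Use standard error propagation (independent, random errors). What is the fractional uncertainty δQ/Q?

Q is a product of powers, so relative uncertainties combine in quadrature:
  (2·δw/w)² = (2×0.0327)² = 0.00428;  (-1·δz/z)² = (-1×0.0255)² = 0.000652;  (1·δx/x)² = (1×0.0802)² = 0.00642;  (1·δd/d)² = (1×0.0811)² = 0.00658;  (2·δb/b)² = (2×0.0418)² = 0.00699
δQ/Q = √(0.0249) = 0.158

0.158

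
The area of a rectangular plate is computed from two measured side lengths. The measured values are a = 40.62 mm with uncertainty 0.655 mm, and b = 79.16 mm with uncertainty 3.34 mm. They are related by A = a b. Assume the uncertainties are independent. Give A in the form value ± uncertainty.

3215 ± 145 mm^2

Each factor contributes (exponent × relative error)² to (δA/A)²:
  (1·δa/a)² = (1×0.0161)² = 0.000260;  (1·δb/b)² = (1×0.0422)² = 0.00178
δA/A = √(0.00204) = 0.0452
A = 3215 mm^2, so δA = 0.0452 × 3215 = 145 mm^2.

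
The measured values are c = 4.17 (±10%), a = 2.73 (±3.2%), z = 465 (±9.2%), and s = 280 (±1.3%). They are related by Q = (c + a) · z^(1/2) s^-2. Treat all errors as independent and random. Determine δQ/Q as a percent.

8.13%

Let u = c + a = 6.90. δu = √(δc² + δa²) = √(0.174 + 0.00763) = 0.426, so δu/u = 0.0617.
Q is then a monomial in u, z, s:
δQ/Q = √((δu/u)² + (½·δz/z)² + (-2·δs/s)²) = √(0.00381 + 0.00212 + 0.000676) = 0.0813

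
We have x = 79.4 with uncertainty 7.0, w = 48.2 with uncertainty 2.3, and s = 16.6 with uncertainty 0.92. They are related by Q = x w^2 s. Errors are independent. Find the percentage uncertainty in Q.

14.1%

For a monomial Q ∝ x, w^2, s, fractional errors add in quadrature:
  (1·δx/x)² = (1×0.0882)² = 0.00777;  (2·δw/w)² = (2×0.0477)² = 0.00911;  (1·δs/s)² = (1×0.0554)² = 0.00307
δQ/Q = √(0.0200) = 0.141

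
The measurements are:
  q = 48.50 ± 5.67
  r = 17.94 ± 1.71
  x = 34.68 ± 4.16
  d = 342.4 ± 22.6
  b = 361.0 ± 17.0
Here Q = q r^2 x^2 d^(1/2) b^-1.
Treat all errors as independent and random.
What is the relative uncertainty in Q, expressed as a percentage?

Products/powers → add relative errors in quadrature, weighted by exponent:
  (1·δq/q)² = (1×0.117)² = 0.0137;  (2·δr/r)² = (2×0.0953)² = 0.0363;  (2·δx/x)² = (2×0.120)² = 0.0576;  (½·δd/d)² = (0.5×0.0660)² = 0.00109;  (-1·δb/b)² = (-1×0.0471)² = 0.00222
δQ/Q = √(0.111) = 0.333

33.3%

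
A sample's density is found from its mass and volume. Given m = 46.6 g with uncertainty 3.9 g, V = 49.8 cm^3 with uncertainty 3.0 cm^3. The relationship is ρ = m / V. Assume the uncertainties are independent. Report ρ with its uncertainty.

Each factor contributes (exponent × relative error)² to (δρ/ρ)²:
  (1·δm/m)² = (1×0.0837)² = 0.00700;  (-1·δV/V)² = (-1×0.0602)² = 0.00363
δρ/ρ = √(0.0106) = 0.103
ρ = 0.936 g/cm^3, so δρ = 0.103 × 0.936 = 0.0965 g/cm^3.

0.936 ± 0.0965 g/cm^3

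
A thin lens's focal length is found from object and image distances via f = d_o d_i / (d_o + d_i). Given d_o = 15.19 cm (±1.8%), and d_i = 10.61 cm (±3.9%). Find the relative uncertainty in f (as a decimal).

0.0241

∂f/∂d_o = (d_i/(d_o+d_i))² = 0.169;  ∂f/∂d_i = (d_o/(d_o+d_i))² = 0.347
δf = √((∂f/∂d_o · δd_o)² + (∂f/∂d_i · δd_i)²) = √(0.00214 + 0.0206) = 0.151 cm
f = 6.247 cm, so δf/f = 0.151/6.247 = 0.0241.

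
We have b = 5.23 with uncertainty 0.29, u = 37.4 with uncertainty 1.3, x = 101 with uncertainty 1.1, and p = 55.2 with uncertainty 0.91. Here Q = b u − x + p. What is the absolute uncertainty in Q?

12.9

Let w = b·u = 196. δw/w = √((1·δb/b)² + (1·δu/u)²) = √(0.00307 + 0.00121) = 0.0654, so δw = 12.8.
Q = w − x + p: δQ = √(δw² + δx² + δp²) = √(164 + 1.21 + 0.828) = 12.9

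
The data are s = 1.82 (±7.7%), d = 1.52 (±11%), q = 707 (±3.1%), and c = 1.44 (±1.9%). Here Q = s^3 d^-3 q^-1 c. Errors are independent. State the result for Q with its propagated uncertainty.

0.00350 ± 0.00141

For a monomial Q ∝ s^3, d^-3, q^-1, c, fractional errors add in quadrature:
  (3·δs/s)² = (3×0.0770)² = 0.0534;  (-3·δd/d)² = (-3×0.110)² = 0.109;  (-1·δq/q)² = (-1×0.0310)² = 0.000961;  (1·δc/c)² = (1×0.0190)² = 0.000361
δQ/Q = √(0.164) = 0.404
Q = 0.00350, so δQ = 0.404 × 0.00350 = 0.00141.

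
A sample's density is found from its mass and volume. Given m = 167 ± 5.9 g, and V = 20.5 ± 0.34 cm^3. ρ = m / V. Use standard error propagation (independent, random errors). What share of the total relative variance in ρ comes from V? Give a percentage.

18.1%

(δρ/ρ)² = (1·δm/m)² + (-1·δV/V)²
  m term: (1×0.0353)² = 0.00125
  V term: (-1×0.0166)² = 0.000275
Total = 0.00152. Share from V = 0.000275/0.00152 = 0.181.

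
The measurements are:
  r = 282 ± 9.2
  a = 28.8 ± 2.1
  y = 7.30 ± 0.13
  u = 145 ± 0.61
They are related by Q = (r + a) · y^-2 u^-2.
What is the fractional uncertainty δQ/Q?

Let w = r + a = 311. δw = √(δr² + δa²) = √(84.6 + 4.41) = 9.44, so δw/w = 0.0304.
Q is then a monomial in w, y, u:
δQ/Q = √((δw/w)² + (-2·δy/y)² + (-2·δu/u)²) = √(0.000922 + 0.00127 + 7.08e-05) = 0.0476

0.0476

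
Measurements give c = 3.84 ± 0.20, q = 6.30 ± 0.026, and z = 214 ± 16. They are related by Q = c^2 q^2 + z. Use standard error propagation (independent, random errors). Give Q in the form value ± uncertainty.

799 ± 63.2

Let p = c^2·q^2 = 585. δp/p = √((2·δc/c)² + (2·δq/q)²) = √(0.0109 + 6.81e-05) = 0.104, so δp = 61.2.
Q = p + z: δQ = √(δp² + δz²) = √(3740 + 256) = 63.2
Q = 799.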